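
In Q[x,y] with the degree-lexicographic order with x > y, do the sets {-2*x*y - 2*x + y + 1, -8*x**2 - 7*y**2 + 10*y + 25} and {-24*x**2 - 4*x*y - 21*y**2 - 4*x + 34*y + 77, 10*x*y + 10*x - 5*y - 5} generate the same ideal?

Since reduced Gröbner bases are canonical representatives of ideals under a given ordering, it suffices to compute and compare them.
Buchberger on the first generating set:
f_1 = -2*x*y - 2*x + y + 1, LT = x*y.
f_2 = -8*x**2 - 7*y**2 + 10*y + 25, LT = x**2.

S(f_1,f_2): lcm = x**2*y. S = -7/8*y**3 + x**2 - 1/2*x*y + 5/4*y**2 - 1/2*x + 25/8*y.
  reduce S modulo (f_1, f_2):
  remainder -7/8*y**3 + 3/8*y**2 + 33/8*y + 23/8 ≠ 0; add g_3 = -7/8*y**3 + 3/8*y**2 + 33/8*y + 23/8 to the basis.

The other S-polynomials (S(f_1,g_3), S(f_2,g_3)) all reduce to 0 modulo the current basis, so we have a Gröbner basis.
Inter-reduce: drop elements whose leading term is divisible by another's, tail-reduce, and make monic.
Reduced Gröbner basis: {y**3 - 3/7*y**2 - 33/7*y - 23/7, x**2 + 7/8*y**2 - 5/4*y - 25/8, x*y + x - 1/2*y - 1/2}.

Buchberger on the second generating set:
h_1 = -24*x**2 - 4*x*y - 21*y**2 - 4*x + 34*y + 77, LT = x**2.
h_2 = 10*x*y + 10*x - 5*y - 5, LT = x*y.

S(h_1,h_2): lcm = x**2*y. S = 1/6*x*y**2 + 7/8*y**3 - x**2 + 2/3*x*y - 17/12*y**2 + 1/2*x - 77/24*y.
  reduce S modulo (h_1, h_2):
  remainder 7/8*y**3 - 11/24*y**2 - 101/24*y - 23/8 ≠ 0; add k_3 = 7/8*y**3 - 11/24*y**2 - 101/24*y - 23/8 to the basis.

The other S-polynomials (S(h_1,k_3), S(h_2,k_3)) all reduce to 0 modulo the current basis, so we have a Gröbner basis.
Inter-reduce: drop elements whose leading term is divisible by another's, tail-reduce, and make monic.
Reduced Gröbner basis: {y**3 - 11/21*y**2 - 101/21*y - 23/7, x**2 + 7/8*y**2 - 4/3*y - 25/8, x*y + x - 1/2*y - 1/2}.

The bases are distinct; the ideals are different.

No, the ideals differ.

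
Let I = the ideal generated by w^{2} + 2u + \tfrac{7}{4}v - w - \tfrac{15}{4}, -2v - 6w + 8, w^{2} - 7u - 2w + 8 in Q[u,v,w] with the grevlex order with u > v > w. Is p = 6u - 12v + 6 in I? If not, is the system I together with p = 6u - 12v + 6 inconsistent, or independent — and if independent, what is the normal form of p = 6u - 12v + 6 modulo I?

First compute the reduced Gröbner basis of I by Buchberger's algorithm.
f_1 = w^{2} + 2u + \tfrac{7}{4}v - w - \tfrac{15}{4}, LT = w^{2}.
f_2 = -2v - 6w + 8, LT = v.
f_3 = w^{2} - 7u - 2w + 8, LT = w^{2}.

S(f_1,f_3): lcm = w^{2}. S = 9u + \tfrac{7}{4}v + w - \tfrac{47}{4}.
  leading term u: no divisor's leading term divides it; move 9u to the remainder.
  leading term v: subtract (-\tfrac{7}{8})·f_2 from \tfrac{7}{4}v + w - \tfrac{47}{4} → -\tfrac{17}{4}w - \tfrac{19}{4}
  leading term w: no divisor's leading term divides it; move -\tfrac{17}{4}w to the remainder.
  leading term 1: no divisor's leading term divides it; move -\tfrac{19}{4} to the remainder.
  remainder 9u - \tfrac{17}{4}w - \tfrac{19}{4} ≠ 0; add h_4 = 9u - \tfrac{17}{4}w - \tfrac{19}{4} to the basis.

The other S-polynomials (S(f_1,f_2), S(f_2,f_3), S(f_1,h_4), S(f_2,h_4), S(f_3,h_4)) all reduce to 0 modulo the current basis, so we have a Gröbner basis.
Inter-reduce: drop elements whose leading term is divisible by another's, tail-reduce, and make monic.
Reduced Gröbner basis: {w^{2} - \tfrac{191}{36}w + \tfrac{155}{36}, u - \tfrac{17}{36}w - \tfrac{19}{36}, v + 3w - 4}.
Label its elements g_1 = w^{2} - \tfrac{191}{36}w + \tfrac{155}{36}, g_2 = u - \tfrac{17}{36}w - \tfrac{19}{36}, g_3 = v + 3w - 4.

Reduce p = 6u - 12v + 6 modulo G:
  leading term u: subtract (6)·g_2 from 6u - 12v + 6 → -12v + \tfrac{17}{6}w + \tfrac{55}{6}
  leading term v: subtract (-12)·g_3 from -12v + \tfrac{17}{6}w + \tfrac{55}{6} → \tfrac{233}{6}w - \tfrac{233}{6}
  leading term w: no divisor's leading term divides it; move \tfrac{233}{6}w to the remainder.
  leading term 1: no divisor's leading term divides it; move -\tfrac{233}{6} to the remainder.
  normal form = \tfrac{233}{6}w - \tfrac{233}{6}.
The normal form is nonzero, so p ∉ I. Since p minus its normal form lies in I, I + (p) = I + (r) where r = \tfrac{233}{6}w - \tfrac{233}{6}; decide whether this ideal is the whole ring.
Run Buchberger on G together with r (pairs among the g_i already reduce to 0 since G is a Gröbner basis):
g_1 = w^{2} - \tfrac{191}{36}w + \tfrac{155}{36}, LT = w^{2}.
g_2 = u - \tfrac{17}{36}w - \tfrac{19}{36}, LT = u.
g_3 = v + 3w - 4, LT = v.
r = \tfrac{233}{6}w - \tfrac{233}{6}, LT = w.

The S-polynomials (S(g_1,g_2), S(g_1,g_3), S(g_1,r), S(g_2,g_3), S(g_2,r), S(g_3,r)) all reduce to 0 modulo the current basis, so we have a Gröbner basis.
Inter-reduce: drop elements whose leading term is divisible by another's, tail-reduce, and make monic.
Reduced Gröbner basis: {u - 1, v - 1, w - 1}.
The reduced Gröbner basis of I + (p) is {u - 1, v - 1, w - 1} ≠ {1}, a proper ideal, so the enlarged system stays consistent: p is independent of I, with normal form \tfrac{233}{6}w - \tfrac{233}{6}.

6u - 12v + 6 is independent of I; its normal form modulo I is \tfrac{233}{6}w - \tfrac{233}{6}.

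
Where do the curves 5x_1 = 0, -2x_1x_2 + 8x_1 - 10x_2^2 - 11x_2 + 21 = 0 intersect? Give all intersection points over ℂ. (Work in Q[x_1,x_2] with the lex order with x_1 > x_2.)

{(0, -21/10), (0, 1)}

Compute a lex Gröbner basis by Buchberger's algorithm.
f_1 = 5x_1, LT = x_1.
f_2 = -2x_1x_2 + 8x_1 - 10x_2^2 - 11x_2 + 21, LT = x_1x_2.

S(f_1,f_2): lcm = x_1x_2. S = 4x_1 - 5x_2^2 - 11/2x_2 + 21/2.
  leading term x_1: subtract (4/5)·f_1 from 4x_1 - 5x_2^2 - 11/2x_2 + 21/2 → -5x_2^2 - 11/2x_2 + 21/2
  leading term x_2^2: no divisor's leading term divides it; move -5x_2^2 to the remainder.
  leading term x_2: no divisor's leading term divides it; move -11/2x_2 to the remainder.
  leading term 1: no divisor's leading term divides it; move 21/2 to the remainder.
  remainder -5x_2^2 - 11/2x_2 + 21/2 ≠ 0; add h_3 = -5x_2^2 - 11/2x_2 + 21/2 to the basis.

The other S-polynomials (S(f_1,h_3), S(f_2,h_3)) all reduce to 0 modulo the current basis, so we have a Gröbner basis.
Inter-reduce: drop elements whose leading term is divisible by another's, tail-reduce, and make monic.
Reduced Gröbner basis: {x_1, x_2^2 + 11/10x_2 - 21/10}.

The lex basis is triangular: the last element involves only x_2. Solving x_2^2 + 11/10x_2 - 21/10 = 0 gives x_2 ∈ {-21/10, 1}; substituting each value into the earlier elements determines the remaining variables.
  x_2 = -21/10: the earlier basis element becomes x_1 = 0, giving x_1 = 0 — point (0, -21/10).
  x_2 = 1: the earlier basis element becomes x_1 = 0, giving x_1 = 0 — point (0, 1).
Each listed point satisfies every original equation (direct substitution).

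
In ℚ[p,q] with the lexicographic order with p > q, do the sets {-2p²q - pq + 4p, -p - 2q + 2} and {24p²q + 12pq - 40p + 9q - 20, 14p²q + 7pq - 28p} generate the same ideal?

Equality of ideals is decidable: compute both reduced Gröbner bases (unique for the ordering) and check whether they agree.
Buchberger on the first generating set:
f_1 = -2p²q - pq + 4p, LT = p²q.
f_2 = -p - 2q + 2, LT = p.

S(f_1,f_2): lcm = p²q. S = -2pq² + 5/2pq - 2p.
  reduce S modulo (f_1, f_2):
  remainder 4q³ - 9q² + 9q - 4 ≠ 0; add g_3 = 4q³ - 9q² + 9q - 4 to the basis.

The other S-polynomials (S(f_1,g_3), S(f_2,g_3)) all reduce to 0 modulo the current basis, so we have a Gröbner basis.
Inter-reduce: drop elements whose leading term is divisible by another's, tail-reduce, and make monic.
Reduced Gröbner basis: {p + 2q - 2, q³ - 9/4q² + 9/4q - 1}.

Buchberger on the second generating set:
h_1 = 24p²q + 12pq - 40p + 9q - 20, LT = p²q.
h_2 = 14p²q + 7pq - 28p, LT = p²q.

S(h_1,h_2): lcm = p²q. S = ⅓p + ⅜q - ⅚.
  reduce S modulo (h_1, h_2):
  remainder ⅓p + ⅜q - ⅚ ≠ 0; add k_3 = ⅓p + ⅜q - ⅚ to the basis.

S(h_1,k_3): lcm = p²q. S = -9/8pq² + 3pq - 5/3p + ⅜q - ⅚.
  reduce S modulo (h_1, h_2, k_3):
  remainder 81/64q³ - 99/16q² + 39/4q - 5 ≠ 0; add k_4 = 81/64q³ - 99/16q² + 39/4q - 5 to the basis.

The other S-polynomials (S(h_2,k_3), S(h_1,k_4), S(h_2,k_4), S(k_3,k_4)) all reduce to 0 modulo the current basis, so we have a Gröbner basis.
Inter-reduce: drop elements whose leading term is divisible by another's, tail-reduce, and make monic.
Reduced Gröbner basis: {p + 9/8q - 5/2, q³ - 44/9q² + 208/27q - 320/81}.

These differ, so the ideals are not equal.

No, the ideals differ.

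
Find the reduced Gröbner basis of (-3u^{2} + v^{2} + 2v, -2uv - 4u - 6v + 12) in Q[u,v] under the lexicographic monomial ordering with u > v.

f_1 = -3u^{2} + v^{2} + 2v, LT = u^{2}.
f_2 = -2uv - 4u - 6v + 12, LT = uv.

S(f_1,f_2): lcm = u^{2}v. S = -2u^{2} - 3uv + 6u - \tfrac{1}{3}v^{3} - \tfrac{2}{3}v^{2}.
  leading term u^{2}: subtract (\tfrac{2}{3})·f_1 from -2u^{2} - 3uv + 6u - \tfrac{1}{3}v^{3} - \tfrac{2}{3}v^{2} → -3uv + 6u - \tfrac{1}{3}v^{3} - \tfrac{4}{3}v^{2} - \tfrac{4}{3}v
  leading term uv: subtract (\tfrac{3}{2})·f_2 from -3uv + 6u - \tfrac{1}{3}v^{3} - \tfrac{4}{3}v^{2} - \tfrac{4}{3}v → 12u - \tfrac{1}{3}v^{3} - \tfrac{4}{3}v^{2} + \tfrac{23}{3}v - 18
  leading term u: no divisor's leading term divides it; move 12u to the remainder.
  leading term v^{3}: no divisor's leading term divides it; move -\tfrac{1}{3}v^{3} to the remainder.
  leading term v^{2}: no divisor's leading term divides it; move -\tfrac{4}{3}v^{2} to the remainder.
  leading term v: no divisor's leading term divides it; move \tfrac{23}{3}v to the remainder.
  leading term 1: no divisor's leading term divides it; move -18 to the remainder.
  remainder 12u - \tfrac{1}{3}v^{3} - \tfrac{4}{3}v^{2} + \tfrac{23}{3}v - 18 ≠ 0; add g_3 = 12u - \tfrac{1}{3}v^{3} - \tfrac{4}{3}v^{2} + \tfrac{23}{3}v - 18 to the basis.

S(f_1,g_3): lcm = u^{2}. S = \tfrac{1}{36}uv^{3} + \tfrac{1}{9}uv^{2} - \tfrac{23}{36}uv + \tfrac{3}{2}u - \tfrac{1}{3}v^{2} - \tfrac{2}{3}v.
  leading term uv^{3}: subtract (-\tfrac{1}{72}v^{2})·f_2 from \tfrac{1}{36}uv^{3} + \tfrac{1}{9}uv^{2} - \tfrac{23}{36}uv + \tfrac{3}{2}u - \tfrac{1}{3}v^{2} - \tfrac{2}{3}v → \tfrac{1}{18}uv^{2} - \tfrac{23}{36}uv + \tfrac{3}{2}u - \tfrac{1}{12}v^{3} - \tfrac{1}{6}v^{2} - \tfrac{2}{3}v
  leading term uv^{2}: subtract (-\tfrac{1}{36}v)·f_2 from \tfrac{1}{18}uv^{2} - \tfrac{23}{36}uv + \tfrac{3}{2}u - \tfrac{1}{12}v^{3} - \tfrac{1}{6}v^{2} - \tfrac{2}{3}v → -\tfrac{3}{4}uv + \tfrac{3}{2}u - \tfrac{1}{12}v^{3} - \tfrac{1}{3}v^{2} - \tfrac{1}{3}v
  leading term uv: subtract (\tfrac{3}{8})·f_2 from -\tfrac{3}{4}uv + \tfrac{3}{2}u - \tfrac{1}{12}v^{3} - \tfrac{1}{3}v^{2} - \tfrac{1}{3}v → 3u - \tfrac{1}{12}v^{3} - \tfrac{1}{3}v^{2} + \tfrac{23}{12}v - \tfrac{9}{2}
  leading term u: subtract (\tfrac{1}{4})·g_3 from 3u - \tfrac{1}{12}v^{3} - \tfrac{1}{3}v^{2} + \tfrac{23}{12}v - \tfrac{9}{2} → 0
  remainder 0.

S(f_2,g_3): lcm = uv. S = 2u + \tfrac{1}{36}v^{4} + \tfrac{1}{9}v^{3} - \tfrac{23}{36}v^{2} + \tfrac{9}{2}v - 6.
  leading term u: subtract (\tfrac{1}{6})·g_3 from 2u + \tfrac{1}{36}v^{4} + \tfrac{1}{9}v^{3} - \tfrac{23}{36}v^{2} + \tfrac{9}{2}v - 6 → \tfrac{1}{36}v^{4} + \tfrac{1}{6}v^{3} - \tfrac{5}{12}v^{2} + \tfrac{29}{9}v - 3
  leading term v^{4}: no divisor's leading term divides it; move \tfrac{1}{36}v^{4} to the remainder.
  leading term v^{3}: no divisor's leading term divides it; move \tfrac{1}{6}v^{3} to the remainder.
  leading term v^{2}: no divisor's leading term divides it; move -\tfrac{5}{12}v^{2} to the remainder.
  leading term v: no divisor's leading term divides it; move \tfrac{29}{9}v to the remainder.
  leading term 1: no divisor's leading term divides it; move -3 to the remainder.
  remainder \tfrac{1}{36}v^{4} + \tfrac{1}{6}v^{3} - \tfrac{5}{12}v^{2} + \tfrac{29}{9}v - 3 ≠ 0; add g_4 = \tfrac{1}{36}v^{4} + \tfrac{1}{6}v^{3} - \tfrac{5}{12}v^{2} + \tfrac{29}{9}v - 3 to the basis.

S(f_1,g_4): leading monomials are coprime, so the S-polynomial reduces to 0 (Buchberger's first criterion).
S(f_2,g_4): lcm = uv^{4}. S = -4uv^{3} + 15uv^{2} - 116uv + 108u + 3v^{4} - 6v^{3}.
  leading term uv^{3}: subtract (2v^{2})·f_2 from -4uv^{3} + 15uv^{2} - 116uv + 108u + 3v^{4} - 6v^{3} → 23uv^{2} - 116uv + 108u + 3v^{4} + 6v^{3} - 24v^{2}
  leading term uv^{2}: subtract (-\tfrac{23}{2}v)·f_2 from 23uv^{2} - 116uv + 108u + 3v^{4} + 6v^{3} - 24v^{2} → -162uv + 108u + 3v^{4} + 6v^{3} - 93v^{2} + 138v
  leading term uv: subtract (81)·f_2 from -162uv + 108u + 3v^{4} + 6v^{3} - 93v^{2} + 138v → 432u + 3v^{4} + 6v^{3} - 93v^{2} + 624v - 972
  leading term u: subtract (36)·g_3 from 432u + 3v^{4} + 6v^{3} - 93v^{2} + 624v - 972 → 3v^{4} + 18v^{3} - 45v^{2} + 348v - 324
  leading term v^{4}: subtract (108)·g_4 from 3v^{4} + 18v^{3} - 45v^{2} + 348v - 324 → 0
  remainder 0.

S(g_3,g_4): leading monomials are coprime, so the S-polynomial reduces to 0 (Buchberger's first criterion).
Every S-polynomial of the final basis reduces to 0, so we have a Gröbner basis.
Inter-reduce: drop elements whose leading term is divisible by another's, tail-reduce, and make monic.

G = {u - \tfrac{1}{36}v^{3} - \tfrac{1}{9}v^{2} + \tfrac{23}{36}v - \tfrac{3}{2}, v^{4} + 6v^{3} - 15v^{2} + 116v - 108}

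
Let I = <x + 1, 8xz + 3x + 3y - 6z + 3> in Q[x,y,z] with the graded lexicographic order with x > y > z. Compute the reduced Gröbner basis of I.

G = {x + 1, y - \tfrac{14}{3}z}

f_1 = x + 1, LT = x.
f_2 = 8xz + 3x + 3y - 6z + 3, LT = xz.

S(f_1,f_2): lcm = xz. S = -\tfrac{3}{8}x - \tfrac{3}{8}y + \tfrac{7}{4}z - \tfrac{3}{8}.
  leading term x: subtract (-\tfrac{3}{8})·f_1 from -\tfrac{3}{8}x - \tfrac{3}{8}y + \tfrac{7}{4}z - \tfrac{3}{8} → -\tfrac{3}{8}y + \tfrac{7}{4}z
  leading term y: no divisor's leading term divides it; move -\tfrac{3}{8}y to the remainder.
  leading term z: no divisor's leading term divides it; move \tfrac{7}{4}z to the remainder.
  remainder -\tfrac{3}{8}y + \tfrac{7}{4}z ≠ 0; add g_3 = -\tfrac{3}{8}y + \tfrac{7}{4}z to the basis.

The other S-polynomials (S(f_1,g_3), S(f_2,g_3)) all reduce to 0 modulo the current basis, so we have a Gröbner basis.
Inter-reduce: drop elements whose leading term is divisible by another's, tail-reduce, and make monic.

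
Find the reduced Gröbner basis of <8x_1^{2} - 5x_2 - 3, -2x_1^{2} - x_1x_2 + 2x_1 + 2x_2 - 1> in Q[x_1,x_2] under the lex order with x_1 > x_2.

G = {x_1 + \tfrac{5}{2}x_2^{2} - \tfrac{23}{4}x_2 + \tfrac{9}{4}, x_2^{3} - \tfrac{43}{10}x_2^{2} + \tfrac{29}{5}x_2 - \tfrac{5}{2}}

f_1 = 8x_1^{2} - 5x_2 - 3, LT = x_1^{2}.
f_2 = -2x_1^{2} - x_1x_2 + 2x_1 + 2x_2 - 1, LT = x_1^{2}.

S(f_1,f_2): lcm = x_1^{2}. S = -\tfrac{1}{2}x_1x_2 + x_1 + \tfrac{3}{8}x_2 - \tfrac{7}{8}.
  leading term x_1x_2: no divisor's leading term divides it; move -\tfrac{1}{2}x_1x_2 to the remainder.
  leading term x_1: no divisor's leading term divides it; move x_1 to the remainder.
  leading term x_2: no divisor's leading term divides it; move \tfrac{3}{8}x_2 to the remainder.
  leading term 1: no divisor's leading term divides it; move -\tfrac{7}{8} to the remainder.
  remainder -\tfrac{1}{2}x_1x_2 + x_1 + \tfrac{3}{8}x_2 - \tfrac{7}{8} ≠ 0; add g_3 = -\tfrac{1}{2}x_1x_2 + x_1 + \tfrac{3}{8}x_2 - \tfrac{7}{8} to the basis.

S(f_1,g_3): lcm = x_1^{2}x_2. S = 2x_1^{2} + \tfrac{3}{4}x_1x_2 - \tfrac{7}{4}x_1 - \tfrac{5}{8}x_2^{2} - \tfrac{3}{8}x_2.
  leading term x_1^{2}: subtract (\tfrac{1}{4})·f_1 from 2x_1^{2} + \tfrac{3}{4}x_1x_2 - \tfrac{7}{4}x_1 - \tfrac{5}{8}x_2^{2} - \tfrac{3}{8}x_2 → \tfrac{3}{4}x_1x_2 - \tfrac{7}{4}x_1 - \tfrac{5}{8}x_2^{2} + \tfrac{7}{8}x_2 + \tfrac{3}{4}
  leading term x_1x_2: subtract (-\tfrac{3}{2})·g_3 from \tfrac{3}{4}x_1x_2 - \tfrac{7}{4}x_1 - \tfrac{5}{8}x_2^{2} + \tfrac{7}{8}x_2 + \tfrac{3}{4} → -\tfrac{1}{4}x_1 - \tfrac{5}{8}x_2^{2} + \tfrac{23}{16}x_2 - \tfrac{9}{16}
  leading term x_1: no divisor's leading term divides it; move -\tfrac{1}{4}x_1 to the remainder.
  leading term x_2^{2}: no divisor's leading term divides it; move -\tfrac{5}{8}x_2^{2} to the remainder.
  leading term x_2: no divisor's leading term divides it; move \tfrac{23}{16}x_2 to the remainder.
  leading term 1: no divisor's leading term divides it; move -\tfrac{9}{16} to the remainder.
  remainder -\tfrac{1}{4}x_1 - \tfrac{5}{8}x_2^{2} + \tfrac{23}{16}x_2 - \tfrac{9}{16} ≠ 0; add g_4 = -\tfrac{1}{4}x_1 - \tfrac{5}{8}x_2^{2} + \tfrac{23}{16}x_2 - \tfrac{9}{16} to the basis.

S(f_2,g_3): lcm = x_1^{2}x_2. S = 2x_1^{2} + \tfrac{1}{2}x_1x_2^{2} - \tfrac{1}{4}x_1x_2 - \tfrac{7}{4}x_1 - x_2^{2} + \tfrac{1}{2}x_2.
  leading term x_1^{2}: subtract (\tfrac{1}{4})·f_1 from 2x_1^{2} + \tfrac{1}{2}x_1x_2^{2} - \tfrac{1}{4}x_1x_2 - \tfrac{7}{4}x_1 - x_2^{2} + \tfrac{1}{2}x_2 → \tfrac{1}{2}x_1x_2^{2} - \tfrac{1}{4}x_1x_2 - \tfrac{7}{4}x_1 - x_2^{2} + \tfrac{7}{4}x_2 + \tfrac{3}{4}
  leading term x_1x_2^{2}: subtract (-x_2)·g_3 from \tfrac{1}{2}x_1x_2^{2} - \tfrac{1}{4}x_1x_2 - \tfrac{7}{4}x_1 - x_2^{2} + \tfrac{7}{4}x_2 + \tfrac{3}{4} → \tfrac{3}{4}x_1x_2 - \tfrac{7}{4}x_1 - \tfrac{5}{8}x_2^{2} + \tfrac{7}{8}x_2 + \tfrac{3}{4}
  leading term x_1x_2: subtract (-\tfrac{3}{2})·g_3 from \tfrac{3}{4}x_1x_2 - \tfrac{7}{4}x_1 - \tfrac{5}{8}x_2^{2} + \tfrac{7}{8}x_2 + \tfrac{3}{4} → -\tfrac{1}{4}x_1 - \tfrac{5}{8}x_2^{2} + \tfrac{23}{16}x_2 - \tfrac{9}{16}
  leading term x_1: subtract (1)·g_4 from -\tfrac{1}{4}x_1 - \tfrac{5}{8}x_2^{2} + \tfrac{23}{16}x_2 - \tfrac{9}{16} → 0
  remainder 0.

S(f_1,g_4): lcm = x_1^{2}. S = -\tfrac{5}{2}x_1x_2^{2} + \tfrac{23}{4}x_1x_2 - \tfrac{9}{4}x_1 - \tfrac{5}{8}x_2 - \tfrac{3}{8}.
  leading term x_1x_2^{2}: subtract (5x_2)·g_3 from -\tfrac{5}{2}x_1x_2^{2} + \tfrac{23}{4}x_1x_2 - \tfrac{9}{4}x_1 - \tfrac{5}{8}x_2 - \tfrac{3}{8} → \tfrac{3}{4}x_1x_2 - \tfrac{9}{4}x_1 - \tfrac{15}{8}x_2^{2} + \tfrac{15}{4}x_2 - \tfrac{3}{8}
  leading term x_1x_2: subtract (-\tfrac{3}{2})·g_3 from \tfrac{3}{4}x_1x_2 - \tfrac{9}{4}x_1 - \tfrac{15}{8}x_2^{2} + \tfrac{15}{4}x_2 - \tfrac{3}{8} → -\tfrac{3}{4}x_1 - \tfrac{15}{8}x_2^{2} + \tfrac{69}{16}x_2 - \tfrac{27}{16}
  leading term x_1: subtract (3)·g_4 from -\tfrac{3}{4}x_1 - \tfrac{15}{8}x_2^{2} + \tfrac{69}{16}x_2 - \tfrac{27}{16} → 0
  remainder 0.

S(f_2,g_4): lcm = x_1^{2}. S = -\tfrac{5}{2}x_1x_2^{2} + \tfrac{25}{4}x_1x_2 - \tfrac{13}{4}x_1 - x_2 + \tfrac{1}{2}.
  leading term x_1x_2^{2}: subtract (5x_2)·g_3 from -\tfrac{5}{2}x_1x_2^{2} + \tfrac{25}{4}x_1x_2 - \tfrac{13}{4}x_1 - x_2 + \tfrac{1}{2} → \tfrac{5}{4}x_1x_2 - \tfrac{13}{4}x_1 - \tfrac{15}{8}x_2^{2} + \tfrac{27}{8}x_2 + \tfrac{1}{2}
  leading term x_1x_2: subtract (-\tfrac{5}{2})·g_3 from \tfrac{5}{4}x_1x_2 - \tfrac{13}{4}x_1 - \tfrac{15}{8}x_2^{2} + \tfrac{27}{8}x_2 + \tfrac{1}{2} → -\tfrac{3}{4}x_1 - \tfrac{15}{8}x_2^{2} + \tfrac{69}{16}x_2 - \tfrac{27}{16}
  leading term x_1: subtract (3)·g_4 from -\tfrac{3}{4}x_1 - \tfrac{15}{8}x_2^{2} + \tfrac{69}{16}x_2 - \tfrac{27}{16} → 0
  remainder 0.

S(g_3,g_4): lcm = x_1x_2. S = -2x_1 - \tfrac{5}{2}x_2^{3} + \tfrac{23}{4}x_2^{2} - 3x_2 + \tfrac{7}{4}.
  leading term x_1: subtract (8)·g_4 from -2x_1 - \tfrac{5}{2}x_2^{3} + \tfrac{23}{4}x_2^{2} - 3x_2 + \tfrac{7}{4} → -\tfrac{5}{2}x_2^{3} + \tfrac{43}{4}x_2^{2} - \tfrac{29}{2}x_2 + \tfrac{25}{4}
  leading term x_2^{3}: no divisor's leading term divides it; move -\tfrac{5}{2}x_2^{3} to the remainder.
  leading term x_2^{2}: no divisor's leading term divides it; move \tfrac{43}{4}x_2^{2} to the remainder.
  leading term x_2: no divisor's leading term divides it; move -\tfrac{29}{2}x_2 to the remainder.
  leading term 1: no divisor's leading term divides it; move \tfrac{25}{4} to the remainder.
  remainder -\tfrac{5}{2}x_2^{3} + \tfrac{43}{4}x_2^{2} - \tfrac{29}{2}x_2 + \tfrac{25}{4} ≠ 0; add g_5 = -\tfrac{5}{2}x_2^{3} + \tfrac{43}{4}x_2^{2} - \tfrac{29}{2}x_2 + \tfrac{25}{4} to the basis.

S(f_1,g_5): leading monomials are coprime, so the S-polynomial reduces to 0 (Buchberger's first criterion).
S(f_2,g_5): leading monomials are coprime, so the S-polynomial reduces to 0 (Buchberger's first criterion).
S(g_3,g_5): lcm = x_1x_2^{3}. S = \tfrac{23}{10}x_1x_2^{2} - \tfrac{29}{5}x_1x_2 + \tfrac{5}{2}x_1 - \tfrac{3}{4}x_2^{3} + \tfrac{7}{4}x_2^{2}.
  leading term x_1x_2^{2}: subtract (-\tfrac{23}{5}x_2)·g_3 from \tfrac{23}{10}x_1x_2^{2} - \tfrac{29}{5}x_1x_2 + \tfrac{5}{2}x_1 - \tfrac{3}{4}x_2^{3} + \tfrac{7}{4}x_2^{2} → -\tfrac{6}{5}x_1x_2 + \tfrac{5}{2}x_1 - \tfrac{3}{4}x_2^{3} + \tfrac{139}{40}x_2^{2} - \tfrac{161}{40}x_2
  leading term x_1x_2: subtract (\tfrac{12}{5})·g_3 from -\tfrac{6}{5}x_1x_2 + \tfrac{5}{2}x_1 - \tfrac{3}{4}x_2^{3} + \tfrac{139}{40}x_2^{2} - \tfrac{161}{40}x_2 → \tfrac{1}{10}x_1 - \tfrac{3}{4}x_2^{3} + \tfrac{139}{40}x_2^{2} - \tfrac{197}{40}x_2 + \tfrac{21}{10}
  leading term x_1: subtract (-\tfrac{2}{5})·g_4 from \tfrac{1}{10}x_1 - \tfrac{3}{4}x_2^{3} + \tfrac{139}{40}x_2^{2} - \tfrac{197}{40}x_2 + \tfrac{21}{10} → -\tfrac{3}{4}x_2^{3} + \tfrac{129}{40}x_2^{2} - \tfrac{87}{20}x_2 + \tfrac{15}{8}
  leading term x_2^{3}: subtract (\tfrac{3}{10})·g_5 from -\tfrac{3}{4}x_2^{3} + \tfrac{129}{40}x_2^{2} - \tfrac{87}{20}x_2 + \tfrac{15}{8} → 0
  remainder 0.

S(g_4,g_5): leading monomials are coprime, so the S-polynomial reduces to 0 (Buchberger's first criterion).
Every S-polynomial of the final basis reduces to 0, so we have a Gröbner basis.
Inter-reduce: drop elements whose leading term is divisible by another's, tail-reduce, and make monic.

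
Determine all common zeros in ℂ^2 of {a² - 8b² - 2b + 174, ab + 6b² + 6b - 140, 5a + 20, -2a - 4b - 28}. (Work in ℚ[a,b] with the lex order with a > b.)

Compute a lex Gröbner basis by Buchberger's algorithm.
f_1 = a² - 8b² - 2b + 174, LT = a².
f_2 = ab + 6b² + 6b - 140, LT = ab.
f_3 = 5a + 20, LT = a.
f_4 = -2a - 4b - 28, LT = a.

S(f_1,f_2): lcm = a²b. S = -6ab² - 6ab + 140a - 8b³ - 2b² + 174b.
  leading term ab²: subtract (-6b)·f_2 from -6ab² - 6ab + 140a - 8b³ - 2b² + 174b → -6ab + 140a + 28b³ + 34b² - 666b
  leading term ab: subtract (-6)·f_2 from -6ab + 140a + 28b³ + 34b² - 666b → 140a + 28b³ + 70b² - 630b - 840
  leading term a: subtract (28)·f_3 from 140a + 28b³ + 70b² - 630b - 840 → 28b³ + 70b² - 630b - 1400
  leading term b³: no divisor's leading term divides it; move 28b³ to the remainder.
  leading term b²: no divisor's leading term divides it; move 70b² to the remainder.
  leading term b: no divisor's leading term divides it; move -630b to the remainder.
  leading term 1: no divisor's leading term divides it; move -1400 to the remainder.
  remainder 28b³ + 70b² - 630b - 1400 ≠ 0; add h_5 = 28b³ + 70b² - 630b - 1400 to the basis.

S(f_1,f_3): lcm = a². S = -4a - 8b² - 2b + 174.
  leading term a: subtract (-⅘)·f_3 from -4a - 8b² - 2b + 174 → -8b² - 2b + 190
  leading term b²: no divisor's leading term divides it; move -8b² to the remainder.
  leading term b: no divisor's leading term divides it; move -2b to the remainder.
  leading term 1: no divisor's leading term divides it; move 190 to the remainder.
  remainder -8b² - 2b + 190 ≠ 0; add h_6 = -8b² - 2b + 190 to the basis.

S(f_1,f_4): lcm = a². S = -2ab - 14a - 8b² - 2b + 174.
  leading term ab: subtract (-2)·f_2 from -2ab - 14a - 8b² - 2b + 174 → -14a + 4b² + 10b - 106
  leading term a: subtract (-14/5)·f_3 from -14a + 4b² + 10b - 106 → 4b² + 10b - 50
  leading term b²: subtract (-½)·h_6 from 4b² + 10b - 50 → 9b + 45
  leading term b: no divisor's leading term divides it; move 9b to the remainder.
  leading term 1: no divisor's leading term divides it; move 45 to the remainder.
  remainder 9b + 45 ≠ 0; add h_7 = 9b + 45 to the basis.

The other S-polynomials (S(f_2,f_3), S(f_2,f_4), S(f_3,f_4), S(f_1,h_5), S(f_2,h_5), S(f_3,h_5), S(f_4,h_5), S(f_1,h_6), S(f_2,h_6), S(f_3,h_6), S(f_4,h_6), S(h_5,h_6), S(f_1,h_7), S(f_2,h_7), S(f_3,h_7), S(f_4,h_7), S(h_5,h_7), S(h_6,h_7)) all reduce to 0 modulo the current basis, so we have a Gröbner basis.
Inter-reduce: drop elements whose leading term is divisible by another's, tail-reduce, and make monic.
Reduced Gröbner basis: {a + 4, b + 5}.

Since the basis is lex-ordered, b + 5 is univariate in b. Its roots are {-5}. Back-substituting each root into the other basis elements fixes the other coordinates.
  b = -5: the earlier basis element becomes a + 4 = 0, giving a = -4 — point (-4, -5).
Check: every point annihilates each of the original generators.

{(-4, -5)}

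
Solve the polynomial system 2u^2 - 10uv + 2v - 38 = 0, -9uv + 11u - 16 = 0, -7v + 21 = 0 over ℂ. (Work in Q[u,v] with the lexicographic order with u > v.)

{(-1, 3)}

Compute a lex Gröbner basis by Buchberger's algorithm.
f_1 = 2u^2 - 10uv + 2v - 38, LT = u^2.
f_2 = -9uv + 11u - 16, LT = uv.
f_3 = -7v + 21, LT = v.

S(f_1,f_2): lcm = u^2v. S = 11/9u^2 - 5uv^2 - 16/9u + v^2 - 19v.
  reduce S modulo (f_1, f_2, f_3):
  remainder -16/9u - 16/9 ≠ 0; add h_4 = -16/9u - 16/9 to the basis.

The other S-polynomials (S(f_1,f_3), S(f_2,f_3), S(f_1,h_4), S(f_2,h_4), S(f_3,h_4)) all reduce to 0 modulo the current basis, so we have a Gröbner basis.
Inter-reduce: drop elements whose leading term is divisible by another's, tail-reduce, and make monic.
Reduced Gröbner basis: {u + 1, v - 3}.

Elimination: the polynomial v - 3 lies in the elimination ideal for v, so v ∈ {3}. For each such v, the remaining basis elements (now univariate) give the rest of the solution.
  v = 3: the earlier basis element becomes u + 1 = 0, giving u = -1 — point (-1, 3).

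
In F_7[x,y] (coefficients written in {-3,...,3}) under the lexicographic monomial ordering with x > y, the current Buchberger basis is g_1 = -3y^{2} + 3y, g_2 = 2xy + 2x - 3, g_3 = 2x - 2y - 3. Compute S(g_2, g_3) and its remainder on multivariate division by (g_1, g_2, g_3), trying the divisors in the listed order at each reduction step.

S(g_2, g_3) = x + y^{2} - 2y + 2; remainder on division = 0.

lcm(LM(g_2), LM(g_3)) = xy.
S = (lcm/LT(g_2))·g_2 − (lcm/LT(g_3))·g_3 = x + y^{2} - 2y + 2.
Reduce S modulo (g_1, g_2, g_3) in that order:
  leading term x: subtract (-3)·g_3 from x + y^{2} - 2y + 2 → y^{2} - y
  leading term y^{2}: subtract (2)·g_1 from y^{2} - y → 0
The remainder is 0, so this S-polynomial contributes no new basis element.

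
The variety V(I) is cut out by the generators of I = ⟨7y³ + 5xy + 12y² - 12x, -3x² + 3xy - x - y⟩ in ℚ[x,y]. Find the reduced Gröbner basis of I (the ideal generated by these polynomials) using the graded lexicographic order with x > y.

f_1 = 7y³ + 5xy + 12y² - 12x, LT = y³.
f_2 = -3x² + 3xy - x - y, LT = x².

The S-polynomials (S(f_1,f_2)) all reduce to 0 modulo the current basis, so we have a Gröbner basis.

G = {y³ + 5/7xy + 12/7y² - 12/7x, x² - xy + ⅓x + ⅓y}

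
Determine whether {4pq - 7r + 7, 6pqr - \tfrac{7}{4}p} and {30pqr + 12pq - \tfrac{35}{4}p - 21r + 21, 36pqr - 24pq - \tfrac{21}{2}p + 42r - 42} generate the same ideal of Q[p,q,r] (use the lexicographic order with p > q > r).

Yes, the ideals are equal.

Since reduced Gröbner bases are canonical representatives of ideals under a given ordering, it suffices to compute and compare them.
Buchberger on the first generating set:
f_1 = 4pq - 7r + 7, LT = pq.
f_2 = 6pqr - \tfrac{7}{4}p, LT = pqr.

S(f_1,f_2): lcm = pqr. S = \tfrac{7}{24}p - \tfrac{7}{4}r^{2} + \tfrac{7}{4}r.
  reduce S modulo (f_1, f_2):
  remainder \tfrac{7}{24}p - \tfrac{7}{4}r^{2} + \tfrac{7}{4}r ≠ 0; add g_3 = \tfrac{7}{24}p - \tfrac{7}{4}r^{2} + \tfrac{7}{4}r to the basis.

S(f_1,g_3): lcm = pq. S = 6qr^{2} - 6qr - \tfrac{7}{4}r + \tfrac{7}{4}.
  reduce S modulo (f_1, f_2, g_3):
  remainder 6qr^{2} - 6qr - \tfrac{7}{4}r + \tfrac{7}{4} ≠ 0; add g_4 = 6qr^{2} - 6qr - \tfrac{7}{4}r + \tfrac{7}{4} to the basis.

The other S-polynomials (S(f_2,g_3), S(f_1,g_4), S(f_2,g_4), S(g_3,g_4)) all reduce to 0 modulo the current basis, so we have a Gröbner basis.
Inter-reduce: drop elements whose leading term is divisible by another's, tail-reduce, and make monic.
Reduced Gröbner basis: {p - 6r^{2} + 6r, qr^{2} - qr - \tfrac{7}{24}r + \tfrac{7}{24}}.

Buchberger on the second generating set:
h_1 = 30pqr + 12pq - \tfrac{35}{4}p - 21r + 21, LT = pqr.
h_2 = 36pqr - 24pq - \tfrac{21}{2}p + 42r - 42, LT = pqr.

S(h_1,h_2): lcm = pqr. S = \tfrac{16}{15}pq - \tfrac{28}{15}r + \tfrac{28}{15}.
  reduce S modulo (h_1, h_2):
  remainder \tfrac{16}{15}pq - \tfrac{28}{15}r + \tfrac{28}{15} ≠ 0; add k_3 = \tfrac{16}{15}pq - \tfrac{28}{15}r + \tfrac{28}{15} to the basis.

S(h_1,k_3): lcm = pqr. S = \tfrac{2}{5}pq - \tfrac{7}{24}p + \tfrac{7}{4}r^{2} - \tfrac{49}{20}r + \tfrac{7}{10}.
  reduce S modulo (h_1, h_2, k_3):
  remainder -\tfrac{7}{24}p + \tfrac{7}{4}r^{2} - \tfrac{7}{4}r ≠ 0; add k_4 = -\tfrac{7}{24}p + \tfrac{7}{4}r^{2} - \tfrac{7}{4}r to the basis.

S(h_1,k_4): lcm = pqr. S = \tfrac{2}{5}pq - \tfrac{7}{24}p + 6qr^{3} - 6qr^{2} - \tfrac{7}{10}r + \tfrac{7}{10}.
  reduce S modulo (h_1, h_2, k_3, k_4):
  remainder 6qr^{3} - 6qr^{2} - \tfrac{7}{4}r^{2} + \tfrac{7}{4}r ≠ 0; add k_5 = 6qr^{3} - 6qr^{2} - \tfrac{7}{4}r^{2} + \tfrac{7}{4}r to the basis.

S(k_3,k_4): lcm = pq. S = 6qr^{2} - 6qr - \tfrac{7}{4}r + \tfrac{7}{4}.
  reduce S modulo (h_1, h_2, k_3, k_4, k_5):
  remainder 6qr^{2} - 6qr - \tfrac{7}{4}r + \tfrac{7}{4} ≠ 0; add k_6 = 6qr^{2} - 6qr - \tfrac{7}{4}r + \tfrac{7}{4} to the basis.

The other S-polynomials (S(h_2,k_3), S(h_2,k_4), S(h_1,k_5), S(h_2,k_5), S(k_3,k_5), S(k_4,k_5), S(h_1,k_6), S(h_2,k_6), S(k_3,k_6), S(k_4,k_6), S(k_5,k_6)) all reduce to 0 modulo the current basis, so we have a Gröbner basis.
Inter-reduce: drop elements whose leading term is divisible by another's, tail-reduce, and make monic.
Reduced Gröbner basis: {p - 6r^{2} + 6r, qr^{2} - qr - \tfrac{7}{24}r + \tfrac{7}{24}}.

The two bases agree; hence the ideals are identical.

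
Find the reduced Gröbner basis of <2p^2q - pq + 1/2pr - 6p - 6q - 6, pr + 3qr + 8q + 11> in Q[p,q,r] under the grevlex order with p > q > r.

This is the nonlinear analogue of row-reducing a linear system.

f_1 = 2p^2q - pq + 1/2pr - 6p - 6q - 6, LT = p^2q.
f_2 = pr + 3qr + 8q + 11, LT = pr.

S(f_1,f_2): lcm = p^2qr. S = -3pq^2r - 8pq^2 - 1/2pqr + 1/4pr^2 - 11pq - 3pr - 3qr - 3r.
  reduce S modulo (f_1, f_2):
  remainder 9q^3r - 8pq^2 + 24q^3 + 3/2q^2r - 3/4qr^2 - 11pq + 37q^2 + 4qr + 59/2q - 23/4r + 33 ≠ 0; add g_3 = 9q^3r - 8pq^2 + 24q^3 + 3/2q^2r - 3/4qr^2 - 11pq + 37q^2 + 4qr + 59/2q - 23/4r + 33 to the basis.

The other S-polynomials (S(f_1,g_3), S(f_2,g_3)) all reduce to 0 modulo the current basis, so we have a Gröbner basis.

G = {q^3r - 8/9pq^2 + 8/3q^3 + 1/6q^2r - 1/12qr^2 - 11/9pq + 37/9q^2 + 4/9qr + 59/18q - 23/36r + 11/3, p^2q - 1/2pq - 3/4qr - 3p - 5q - 23/4, pr + 3qr + 8q + 11}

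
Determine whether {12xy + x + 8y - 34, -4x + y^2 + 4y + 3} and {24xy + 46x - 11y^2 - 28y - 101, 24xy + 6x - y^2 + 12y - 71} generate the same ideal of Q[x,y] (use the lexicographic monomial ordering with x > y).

Yes, the ideals are equal.

Since reduced Gröbner bases are canonical representatives of ideals under a given ordering, it suffices to compute and compare them.
Buchberger on the first generating set:
f_1 = 12xy + x + 8y - 34, LT = xy.
f_2 = -4x + y^2 + 4y + 3, LT = x.

S(f_1,f_2): lcm = xy. S = 1/12x + 1/4y^3 + y^2 + 17/12y - 17/6.
  leading term x: subtract (-1/48)·f_2 from 1/12x + 1/4y^3 + y^2 + 17/12y - 17/6 → 1/4y^3 + 49/48y^2 + 3/2y - 133/48
  leading term y^3: no divisor's leading term divides it; move 1/4y^3 to the remainder.
  leading term y^2: no divisor's leading term divides it; move 49/48y^2 to the remainder.
  leading term y: no divisor's leading term divides it; move 3/2y to the remainder.
  leading term 1: no divisor's leading term divides it; move -133/48 to the remainder.
  remainder 1/4y^3 + 49/48y^2 + 3/2y - 133/48 ≠ 0; add g_3 = 1/4y^3 + 49/48y^2 + 3/2y - 133/48 to the basis.

The other S-polynomials (S(f_1,g_3), S(f_2,g_3)) all reduce to 0 modulo the current basis, so we have a Gröbner basis.
Inter-reduce: drop elements whose leading term is divisible by another's, tail-reduce, and make monic.
Reduced Gröbner basis: {x - 1/4y^2 - y - 3/4, y^3 + 49/12y^2 + 6y - 133/12}.

Buchberger on the second generating set:
h_1 = 24xy + 46x - 11y^2 - 28y - 101, LT = xy.
h_2 = 24xy + 6x - y^2 + 12y - 71, LT = xy.

S(h_1,h_2): lcm = xy. S = 5/3x - 5/12y^2 - 5/3y - 5/4.
  leading term x: no divisor's leading term divides it; move 5/3x to the remainder.
  leading term y^2: no divisor's leading term divides it; move -5/12y^2 to the remainder.
  leading term y: no divisor's leading term divides it; move -5/3y to the remainder.
  leading term 1: no divisor's leading term divides it; move -5/4 to the remainder.
  remainder 5/3x - 5/12y^2 - 5/3y - 5/4 ≠ 0; add k_3 = 5/3x - 5/12y^2 - 5/3y - 5/4 to the basis.

S(h_1,k_3): lcm = xy. S = 23/12x + 1/4y^3 + 13/24y^2 - 5/12y - 101/24.
  leading term x: subtract (23/20)·k_3 from 23/12x + 1/4y^3 + 13/24y^2 - 5/12y - 101/24 → 1/4y^3 + 49/48y^2 + 3/2y - 133/48
  leading term y^3: no divisor's leading term divides it; move 1/4y^3 to the remainder.
  leading term y^2: no divisor's leading term divides it; move 49/48y^2 to the remainder.
  leading term y: no divisor's leading term divides it; move 3/2y to the remainder.
  leading term 1: no divisor's leading term divides it; move -133/48 to the remainder.
  remainder 1/4y^3 + 49/48y^2 + 3/2y - 133/48 ≠ 0; add k_4 = 1/4y^3 + 49/48y^2 + 3/2y - 133/48 to the basis.

The other S-polynomials (S(h_2,k_3), S(h_1,k_4), S(h_2,k_4), S(k_3,k_4)) all reduce to 0 modulo the current basis, so we have a Gröbner basis.
Inter-reduce: drop elements whose leading term is divisible by another's, tail-reduce, and make monic.
Reduced Gröbner basis: {x - 1/4y^2 - y - 3/4, y^3 + 49/12y^2 + 6y - 133/12}.

These coincide, so the ideals are equal.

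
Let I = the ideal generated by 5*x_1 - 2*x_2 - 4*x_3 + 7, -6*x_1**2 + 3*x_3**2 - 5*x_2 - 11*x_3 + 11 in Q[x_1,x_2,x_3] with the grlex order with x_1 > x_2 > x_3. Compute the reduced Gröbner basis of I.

f_1 = 5*x_1 - 2*x_2 - 4*x_3 + 7, LT = x_1.
f_2 = -6*x_1**2 + 3*x_3**2 - 5*x_2 - 11*x_3 + 11, LT = x_1**2.

S(f_1,f_2): lcm = x_1**2. S = -2/5*x_1*x_2 - 4/5*x_1*x_3 + 1/2*x_3**2 + 7/5*x_1 - 5/6*x_2 - 11/6*x_3 + 11/6.
  leading term x_1*x_2: subtract (-2/25*x_2)·f_1 from -2/5*x_1*x_2 - 4/5*x_1*x_3 + 1/2*x_3**2 + 7/5*x_1 - 5/6*x_2 - 11/6*x_3 + 11/6 → -4/5*x_1*x_3 - 4/25*x_2**2 - 8/25*x_2*x_3 + 1/2*x_3**2 + 7/5*x_1 - 41/150*x_2 - 11/6*x_3 + 11/6
  leading term x_1*x_3: subtract (-4/25*x_3)·f_1 from -4/5*x_1*x_3 - 4/25*x_2**2 - 8/25*x_2*x_3 + 1/2*x_3**2 + 7/5*x_1 - 41/150*x_2 - 11/6*x_3 + 11/6 → -4/25*x_2**2 - 16/25*x_2*x_3 - 7/50*x_3**2 + 7/5*x_1 - 41/150*x_2 - 107/150*x_3 + 11/6
  leading term x_2**2: no divisor's leading term divides it; move -4/25*x_2**2 to the remainder.
  leading term x_2*x_3: no divisor's leading term divides it; move -16/25*x_2*x_3 to the remainder.
  leading term x_3**2: no divisor's leading term divides it; move -7/50*x_3**2 to the remainder.
  leading term x_1: subtract (7/25)·f_1 from 7/5*x_1 - 41/150*x_2 - 107/150*x_3 + 11/6 → 43/150*x_2 + 61/150*x_3 - 19/150
  leading term x_2: no divisor's leading term divides it; move 43/150*x_2 to the remainder.
  leading term x_3: no divisor's leading term divides it; move 61/150*x_3 to the remainder.
  leading term 1: no divisor's leading term divides it; move -19/150 to the remainder.
  remainder -4/25*x_2**2 - 16/25*x_2*x_3 - 7/50*x_3**2 + 43/150*x_2 + 61/150*x_3 - 19/150 ≠ 0; add g_3 = -4/25*x_2**2 - 16/25*x_2*x_3 - 7/50*x_3**2 + 43/150*x_2 + 61/150*x_3 - 19/150 to the basis.

The other S-polynomials (S(f_1,g_3), S(f_2,g_3)) all reduce to 0 modulo the current basis, so we have a Gröbner basis.
Inter-reduce: drop elements whose leading term is divisible by another's, tail-reduce, and make monic.

G = {x_2**2 + 4*x_2*x_3 + 7/8*x_3**2 - 43/24*x_2 - 61/24*x_3 + 19/24, x_1 - 2/5*x_2 - 4/5*x_3 + 7/5}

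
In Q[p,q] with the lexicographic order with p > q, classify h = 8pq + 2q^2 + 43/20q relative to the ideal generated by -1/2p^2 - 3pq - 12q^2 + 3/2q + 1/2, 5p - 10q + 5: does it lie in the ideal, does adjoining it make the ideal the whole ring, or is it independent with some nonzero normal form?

8pq + 2q^2 + 43/20q lies in I (it reduces to 0).

First compute the reduced Gröbner basis of I by Buchberger's algorithm.
f_1 = -1/2p^2 - 3pq - 12q^2 + 3/2q + 1/2, LT = p^2.
f_2 = 5p - 10q + 5, LT = p.

S(f_1,f_2): lcm = p^2. S = 8pq - p + 24q^2 - 3q - 1.
  reduce S modulo (f_1, f_2):
  remainder 40q^2 - 13q ≠ 0; add k_3 = 40q^2 - 13q to the basis.

The other S-polynomials (S(f_1,k_3), S(f_2,k_3)) all reduce to 0 modulo the current basis, so we have a Gröbner basis.
Inter-reduce: drop elements whose leading term is divisible by another's, tail-reduce, and make monic.
Reduced Gröbner basis: {p - 2q + 1, q^2 - 13/40q}.
Label its elements g_1 = p - 2q + 1, g_2 = q^2 - 13/40q.

Reduce h = 8pq + 2q^2 + 43/20q modulo G:
  leading term pq: subtract (8q)·g_1 from 8pq + 2q^2 + 43/20q → 18q^2 - 117/20q
  leading term q^2: subtract (18)·g_2 from 18q^2 - 117/20q → 0
  normal form = 0.
Since the normal form is 0, h ∈ I.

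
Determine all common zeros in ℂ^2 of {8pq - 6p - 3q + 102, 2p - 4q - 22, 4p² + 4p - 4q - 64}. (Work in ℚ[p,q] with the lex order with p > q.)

{(3, -4)}

Compute a lex Gröbner basis by Buchberger's algorithm.
f_1 = 8pq - 6p - 3q + 102, LT = pq.
f_2 = 2p - 4q - 22, LT = p.
f_3 = 4p² + 4p - 4q - 64, LT = p².

S(f_1,f_2): lcm = pq. S = -¾p + 2q² + 85/8q + 51/4.
  leading term p: subtract (-⅜)·f_2 from -¾p + 2q² + 85/8q + 51/4 → 2q² + 73/8q + 9/2
  leading term q²: no divisor's leading term divides it; move 2q² to the remainder.
  leading term q: no divisor's leading term divides it; move 73/8q to the remainder.
  leading term 1: no divisor's leading term divides it; move 9/2 to the remainder.
  remainder 2q² + 73/8q + 9/2 ≠ 0; add h_4 = 2q² + 73/8q + 9/2 to the basis.

S(f_1,f_3): lcm = p²q. S = -¾p² - 11/8pq + 51/4p + q² + 16q.
  leading term p²: subtract (-⅜p)·f_2 from -¾p² - 11/8pq + 51/4p + q² + 16q → -23/8pq + 9/2p + q² + 16q
  leading term pq: subtract (-23/64)·f_1 from -23/8pq + 9/2p + q² + 16q → 75/32p + q² + 955/64q + 1173/32
  leading term p: subtract (75/64)·f_2 from 75/32p + q² + 955/64q + 1173/32 → q² + 1255/64q + 999/16
  leading term q²: subtract (½)·h_4 from q² + 1255/64q + 999/16 → 963/64q + 963/16
  leading term q: no divisor's leading term divides it; move 963/64q to the remainder.
  leading term 1: no divisor's leading term divides it; move 963/16 to the remainder.
  remainder 963/64q + 963/16 ≠ 0; add h_5 = 963/64q + 963/16 to the basis.

The other S-polynomials (S(f_2,f_3), S(f_1,h_4), S(f_2,h_4), S(f_3,h_4), S(f_1,h_5), S(f_2,h_5), S(f_3,h_5), S(h_4,h_5)) all reduce to 0 modulo the current basis, so we have a Gröbner basis.
Inter-reduce: drop elements whose leading term is divisible by another's, tail-reduce, and make monic.
Reduced Gröbner basis: {p - 3, q + 4}.

Since the basis is lex-ordered, q + 4 is univariate in q. Its roots are {-4}. Back-substituting each root into the other basis elements fixes the other coordinates.
  q = -4: the earlier basis element becomes p - 3 = 0, giving p = 3 — point (3, -4).
Each listed point satisfies every original equation (direct substitution).
Zero-dimensionality of the ideal guarantees finitely many solutions over ℂ.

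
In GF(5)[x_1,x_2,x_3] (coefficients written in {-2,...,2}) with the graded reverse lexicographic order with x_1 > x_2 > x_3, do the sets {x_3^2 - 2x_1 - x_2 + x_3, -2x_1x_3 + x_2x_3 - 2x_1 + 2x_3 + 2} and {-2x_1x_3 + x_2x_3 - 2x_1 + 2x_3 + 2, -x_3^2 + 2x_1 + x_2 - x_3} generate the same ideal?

For a fixed monomial order, each ideal has a unique reduced Gröbner basis; comparing bases decides equality.
Buchberger on the first generating set:
f_1 = x_3^2 - 2x_1 - x_2 + x_3, LT = x_3^2.
f_2 = -2x_1x_3 + x_2x_3 - 2x_1 + 2x_3 + 2, LT = x_1x_3.

S(f_1,f_2): lcm = x_1x_3^2. S = -2x_2x_3^2 - 2x_1^2 - x_1x_2 + x_3^2 + x_3.
  leading term x_2x_3^2: subtract (-2x_2)·f_1 from -2x_2x_3^2 - 2x_1^2 - x_1x_2 + x_3^2 + x_3 → -2x_1^2 - 2x_2^2 + 2x_2x_3 + x_3^2 + x_3
  leading term x_1^2: no divisor's leading term divides it; move -2x_1^2 to the remainder.
  leading term x_2^2: no divisor's leading term divides it; move -2x_2^2 to the remainder.
  leading term x_2x_3: no divisor's leading term divides it; move 2x_2x_3 to the remainder.
  leading term x_3^2: subtract (1)·f_1 from x_3^2 + x_3 → 2x_1 + x_2
  leading term x_1: no divisor's leading term divides it; move 2x_1 to the remainder.
  leading term x_2: no divisor's leading term divides it; move x_2 to the remainder.
  remainder -2x_1^2 - 2x_2^2 + 2x_2x_3 + 2x_1 + x_2 ≠ 0; add g_3 = -2x_1^2 - 2x_2^2 + 2x_2x_3 + 2x_1 + x_2 to the basis.

S(f_1,g_3): leading monomials are coprime, so the S-polynomial reduces to 0 (Buchberger's first criterion).
S(f_2,g_3): lcm = x_1^2x_3. S = 2x_1x_2x_3 - x_2^2x_3 + x_2x_3^2 + x_1^2 - 2x_2x_3 - x_1.
  leading term x_1x_2x_3: subtract (-x_2)·f_2 from 2x_1x_2x_3 - x_2^2x_3 + x_2x_3^2 + x_1^2 - 2x_2x_3 - x_1 → x_2x_3^2 + x_1^2 - 2x_1x_2 - x_1 + 2x_2
  leading term x_2x_3^2: subtract (x_2)·f_1 from x_2x_3^2 + x_1^2 - 2x_1x_2 - x_1 + 2x_2 → x_1^2 + x_2^2 - x_2x_3 - x_1 + 2x_2
  leading term x_1^2: subtract (2)·g_3 from x_1^2 + x_2^2 - x_2x_3 - x_1 + 2x_2 → 0
  remainder 0.

Every S-polynomial of the final basis reduces to 0, so we have a Gröbner basis.
Inter-reduce: drop elements whose leading term is divisible by another's, tail-reduce, and make monic.
Reduced Gröbner basis: {x_1^2 + x_2^2 - x_2x_3 - x_1 + 2x_2, x_1x_3 + 2x_2x_3 + x_1 - x_3 - 1, x_3^2 - 2x_1 - x_2 + x_3}.

Buchberger on the second generating set:
h_1 = -2x_1x_3 + x_2x_3 - 2x_1 + 2x_3 + 2, LT = x_1x_3.
h_2 = -x_3^2 + 2x_1 + x_2 - x_3, LT = x_3^2.

S(h_1,h_2): lcm = x_1x_3^2. S = 2x_2x_3^2 + 2x_1^2 + x_1x_2 - x_3^2 - x_3.
  leading term x_2x_3^2: subtract (-2x_2)·h_2 from 2x_2x_3^2 + 2x_1^2 + x_1x_2 - x_3^2 - x_3 → 2x_1^2 + 2x_2^2 - 2x_2x_3 - x_3^2 - x_3
  leading term x_1^2: no divisor's leading term divides it; move 2x_1^2 to the remainder.
  leading term x_2^2: no divisor's leading term divides it; move 2x_2^2 to the remainder.
  leading term x_2x_3: no divisor's leading term divides it; move -2x_2x_3 to the remainder.
  leading term x_3^2: subtract (1)·h_2 from -x_3^2 - x_3 → -2x_1 - x_2
  leading term x_1: no divisor's leading term divides it; move -2x_1 to the remainder.
  leading term x_2: no divisor's leading term divides it; move -x_2 to the remainder.
  remainder 2x_1^2 + 2x_2^2 - 2x_2x_3 - 2x_1 - x_2 ≠ 0; add k_3 = 2x_1^2 + 2x_2^2 - 2x_2x_3 - 2x_1 - x_2 to the basis.

S(h_1,k_3): lcm = x_1^2x_3. S = 2x_1x_2x_3 - x_2^2x_3 + x_2x_3^2 + x_1^2 - 2x_2x_3 - x_1.
  leading term x_1x_2x_3: subtract (-x_2)·h_1 from 2x_1x_2x_3 - x_2^2x_3 + x_2x_3^2 + x_1^2 - 2x_2x_3 - x_1 → x_2x_3^2 + x_1^2 - 2x_1x_2 - x_1 + 2x_2
  leading term x_2x_3^2: subtract (-x_2)·h_2 from x_2x_3^2 + x_1^2 - 2x_1x_2 - x_1 + 2x_2 → x_1^2 + x_2^2 - x_2x_3 - x_1 + 2x_2
  leading term x_1^2: subtract (-2)·k_3 from x_1^2 + x_2^2 - x_2x_3 - x_1 + 2x_2 → 0
  remainder 0.

S(h_2,k_3): leading monomials are coprime, so the S-polynomial reduces to 0 (Buchberger's first criterion).
Every S-polynomial of the final basis reduces to 0, so we have a Gröbner basis.
Inter-reduce: drop elements whose leading term is divisible by another's, tail-reduce, and make monic.
Reduced Gröbner basis: {x_1^2 + x_2^2 - x_2x_3 - x_1 + 2x_2, x_1x_3 + 2x_2x_3 + x_1 - x_3 - 1, x_3^2 - 2x_1 - x_2 + x_3}.

Same reduced basis, so the two generating sets span the same ideal.

Yes, the ideals are equal.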